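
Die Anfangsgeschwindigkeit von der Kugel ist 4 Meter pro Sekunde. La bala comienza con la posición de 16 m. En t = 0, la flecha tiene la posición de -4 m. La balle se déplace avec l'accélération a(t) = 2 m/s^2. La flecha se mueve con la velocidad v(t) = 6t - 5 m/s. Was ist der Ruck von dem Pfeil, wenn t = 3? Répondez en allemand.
Ausgehend von der Geschwindigkeit v(t) = 6·t - 5, nehmen wir 2 Ableitungen. Durch Ableiten von der Geschwindigkeit erhalten wir die Beschleunigung: a(t) = 6. Die Ableitung von der Beschleunigung ergibt den Ruck: j(t) = 0. Wir haben den Ruck j(t) = 0. Durch Einsetzen von t = 3: j(3) = 0.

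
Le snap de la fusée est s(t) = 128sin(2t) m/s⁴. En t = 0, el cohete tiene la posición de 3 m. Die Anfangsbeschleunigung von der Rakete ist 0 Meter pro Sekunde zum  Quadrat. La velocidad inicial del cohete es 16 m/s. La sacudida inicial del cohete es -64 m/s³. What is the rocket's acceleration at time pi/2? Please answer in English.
We need to integrate our snap equation s(t) = 128·sin(2·t) 2 times. Integrating snap and using the initial condition j(0) = -64, we get j(t) = -64·cos(2·t). The antiderivative of jerk is acceleration. Using a(0) = 0, we get a(t) = -32·sin(2·t). From the given acceleration equation a(t) = -32·sin(2·t), we substitute t = pi/2 to get a = 0.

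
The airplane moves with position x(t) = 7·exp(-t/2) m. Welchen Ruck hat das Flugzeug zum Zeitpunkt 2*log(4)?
Wir müssen unsere Gleichung für die Position x(t) = 7·exp(-t/2) 3-mal ableiten. Die Ableitung von der Position ergibt die Geschwindigkeit: v(t) = -7·exp(-t/2)/2. Mit d/dt von v(t) finden wir a(t) = 7·exp(-t/2)/4. Die Ableitung von der Beschleunigung ergibt den Ruck: j(t) = -7·exp(-t/2)/8. Mit j(t) = -7·exp(-t/2)/8 und Einsetzen von t = 2*log(4), finden wir j = -7/32.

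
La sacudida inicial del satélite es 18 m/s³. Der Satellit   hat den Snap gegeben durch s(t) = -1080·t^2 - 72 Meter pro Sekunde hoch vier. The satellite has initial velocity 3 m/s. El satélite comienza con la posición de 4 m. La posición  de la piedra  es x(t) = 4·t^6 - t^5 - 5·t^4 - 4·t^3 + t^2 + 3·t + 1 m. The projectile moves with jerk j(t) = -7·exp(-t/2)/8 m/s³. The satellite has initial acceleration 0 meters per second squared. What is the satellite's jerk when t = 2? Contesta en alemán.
Wir müssen unsere Gleichung für den Snap s(t) = -1080·t^2 - 72 1-mal integrieren. Durch Integration von dem Snap und Verwendung der Anfangsbedingung j(0) = 18, erhalten wir j(t) = -360·t^3 - 72·t + 18. Wir haben den Ruck j(t) = -360·t^3 - 72·t + 18. Durch Einsetzen von t = 2: j(2) = -3006.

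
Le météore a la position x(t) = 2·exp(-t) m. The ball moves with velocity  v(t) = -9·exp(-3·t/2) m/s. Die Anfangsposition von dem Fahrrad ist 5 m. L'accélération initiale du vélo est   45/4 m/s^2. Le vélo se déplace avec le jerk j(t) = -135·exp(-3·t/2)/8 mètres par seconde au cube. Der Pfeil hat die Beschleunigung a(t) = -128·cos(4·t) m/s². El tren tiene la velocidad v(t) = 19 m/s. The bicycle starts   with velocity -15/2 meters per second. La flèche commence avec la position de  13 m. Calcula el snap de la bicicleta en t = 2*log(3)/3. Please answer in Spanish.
Partiendo de la sacudida j(t) = -135·exp(-3·t/2)/8, tomamos 1 derivada. Derivando la sacudida, obtenemos el snap: s(t) = 405·exp(-3·t/2)/16. De la ecuación del snap s(t) = 405·exp(-3·t/2)/16, sustituimos t = 2*log(3)/3 para obtener s = 135/16.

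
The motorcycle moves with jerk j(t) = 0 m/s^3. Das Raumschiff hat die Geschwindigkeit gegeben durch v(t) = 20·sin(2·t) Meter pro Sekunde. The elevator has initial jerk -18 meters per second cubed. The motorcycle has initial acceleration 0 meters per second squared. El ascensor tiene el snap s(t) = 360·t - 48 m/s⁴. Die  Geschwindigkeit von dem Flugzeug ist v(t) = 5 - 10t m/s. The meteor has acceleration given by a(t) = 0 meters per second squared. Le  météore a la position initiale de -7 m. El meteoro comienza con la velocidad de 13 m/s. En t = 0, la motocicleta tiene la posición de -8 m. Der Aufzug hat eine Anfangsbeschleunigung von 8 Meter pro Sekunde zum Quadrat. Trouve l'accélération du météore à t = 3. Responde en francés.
En utilisant a(t) = 0 et en substituant t = 3, nous trouvons a = 0.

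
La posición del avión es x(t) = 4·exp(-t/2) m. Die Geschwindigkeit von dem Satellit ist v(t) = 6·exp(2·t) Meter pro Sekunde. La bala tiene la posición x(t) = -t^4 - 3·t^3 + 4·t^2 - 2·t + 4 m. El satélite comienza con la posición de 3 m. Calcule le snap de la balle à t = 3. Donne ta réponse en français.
Nous devons dériver notre équation de la position x(t) = -t^4 - 3·t^3 + 4·t^2 - 2·t + 4 4 fois. La dérivée de la position donne la vitesse: v(t) = -4·t^3 - 9·t^2 + 8·t - 2. En prenant d/dt de v(t), nous trouvons a(t) = -12·t^2 - 18·t + 8. En prenant d/dt de a(t), nous trouvons j(t) = -24·t - 18. La dérivée du jerk donne le snap: s(t) = -24. De l'équation du snap s(t) = -24, nous substituons t = 3 pour obtenir s = -24.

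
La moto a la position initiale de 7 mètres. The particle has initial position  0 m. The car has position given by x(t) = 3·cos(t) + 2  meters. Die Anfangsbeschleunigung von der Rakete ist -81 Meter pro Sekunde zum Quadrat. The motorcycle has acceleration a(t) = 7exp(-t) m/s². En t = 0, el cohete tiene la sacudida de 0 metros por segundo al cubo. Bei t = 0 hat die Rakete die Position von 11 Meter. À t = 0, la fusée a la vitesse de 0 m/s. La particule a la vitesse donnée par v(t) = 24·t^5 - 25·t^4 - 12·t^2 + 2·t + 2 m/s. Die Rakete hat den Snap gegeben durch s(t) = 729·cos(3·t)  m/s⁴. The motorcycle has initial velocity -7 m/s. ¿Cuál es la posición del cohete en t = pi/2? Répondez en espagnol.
Necesitamos integrar nuestra ecuación del snap s(t) = 729·cos(3·t) 4 veces. La integral del snap, con j(0) = 0, da la sacudida: j(t) = 243·sin(3·t). La antiderivada de la sacudida, con a(0) = -81, da la aceleración: a(t) = -81·cos(3·t). Tomando ∫a(t)dt y aplicando v(0) = 0, encontramos v(t) = -27·sin(3·t). La antiderivada de la velocidad, con x(0) = 11, da la posición: x(t) = 9·cos(3·t) + 2. De la ecuación de la posición x(t) = 9·cos(3·t) + 2, sustituimos t = pi/2 para obtener x = 2.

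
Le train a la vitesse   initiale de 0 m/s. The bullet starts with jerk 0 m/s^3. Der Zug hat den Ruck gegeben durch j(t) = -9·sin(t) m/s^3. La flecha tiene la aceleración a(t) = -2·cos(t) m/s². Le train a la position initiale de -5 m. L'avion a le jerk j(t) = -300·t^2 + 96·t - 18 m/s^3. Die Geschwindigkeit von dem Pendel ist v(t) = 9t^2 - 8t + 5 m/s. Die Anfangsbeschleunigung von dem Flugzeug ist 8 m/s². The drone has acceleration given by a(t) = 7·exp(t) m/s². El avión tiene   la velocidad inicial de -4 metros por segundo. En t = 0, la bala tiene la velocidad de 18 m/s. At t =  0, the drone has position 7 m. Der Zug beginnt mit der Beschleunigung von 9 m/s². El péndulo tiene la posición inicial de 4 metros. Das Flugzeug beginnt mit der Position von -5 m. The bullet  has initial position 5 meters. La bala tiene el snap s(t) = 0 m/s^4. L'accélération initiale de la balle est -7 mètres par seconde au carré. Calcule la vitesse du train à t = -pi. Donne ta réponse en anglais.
To find the answer, we compute 2 integrals of j(t) = -9·sin(t). The antiderivative of jerk is acceleration. Using a(0) = 9, we get a(t) = 9·cos(t). Finding the antiderivative of a(t) and using v(0) = 0: v(t) = 9·sin(t). We have velocity v(t) = 9·sin(t). Substituting t = -pi: v(-pi) = 0.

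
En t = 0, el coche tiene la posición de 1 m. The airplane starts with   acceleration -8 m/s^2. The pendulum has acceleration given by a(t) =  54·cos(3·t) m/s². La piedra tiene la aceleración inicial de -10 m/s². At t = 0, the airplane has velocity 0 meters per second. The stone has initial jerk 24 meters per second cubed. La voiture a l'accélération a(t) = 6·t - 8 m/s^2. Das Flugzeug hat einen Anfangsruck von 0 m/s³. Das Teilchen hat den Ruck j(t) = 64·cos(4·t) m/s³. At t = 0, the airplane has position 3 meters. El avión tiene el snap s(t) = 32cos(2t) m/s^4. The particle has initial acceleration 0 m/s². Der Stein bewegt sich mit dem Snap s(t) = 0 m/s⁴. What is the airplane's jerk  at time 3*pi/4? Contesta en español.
Partiendo del snap s(t) = 32·cos(2·t), tomamos 1 integral. La antiderivada del snap es la sacudida. Usando j(0) = 0, obtenemos j(t) = 16·sin(2·t). De la ecuación de la sacudida j(t) = 16·sin(2·t), sustituimos t = 3*pi/4 para obtener j = -16.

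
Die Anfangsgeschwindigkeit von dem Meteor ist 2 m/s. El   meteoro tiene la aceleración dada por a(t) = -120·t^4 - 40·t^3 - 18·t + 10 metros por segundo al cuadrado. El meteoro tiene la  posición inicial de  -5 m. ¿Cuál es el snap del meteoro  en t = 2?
Para resolver esto, necesitamos tomar 2 derivadas de nuestra ecuación de la aceleración a(t) = -120·t^4 - 40·t^3 - 18·t + 10. Tomando d/dt de a(t), encontramos j(t) = -480·t^3 - 120·t^2 - 18. La derivada de la sacudida da el snap: s(t) = -1440·t^2 - 240·t. De la ecuación del snap s(t) = -1440·t^2 - 240·t, sustituimos t = 2 para obtener s = -6240.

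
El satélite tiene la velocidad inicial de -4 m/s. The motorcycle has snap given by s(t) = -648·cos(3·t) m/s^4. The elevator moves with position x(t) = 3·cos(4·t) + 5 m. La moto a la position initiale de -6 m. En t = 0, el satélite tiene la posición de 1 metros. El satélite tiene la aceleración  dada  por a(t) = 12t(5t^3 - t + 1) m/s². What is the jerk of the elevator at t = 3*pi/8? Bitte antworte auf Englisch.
To solve this, we need to take 3 derivatives of our position equation x(t) = 3·cos(4·t) + 5. Taking d/dt of x(t), we find v(t) = -12·sin(4·t). Taking d/dt of v(t), we find a(t) = -48·cos(4·t). Taking d/dt of a(t), we find j(t) = 192·sin(4·t). From the given jerk equation j(t) = 192·sin(4·t), we substitute t = 3*pi/8 to get j = -192.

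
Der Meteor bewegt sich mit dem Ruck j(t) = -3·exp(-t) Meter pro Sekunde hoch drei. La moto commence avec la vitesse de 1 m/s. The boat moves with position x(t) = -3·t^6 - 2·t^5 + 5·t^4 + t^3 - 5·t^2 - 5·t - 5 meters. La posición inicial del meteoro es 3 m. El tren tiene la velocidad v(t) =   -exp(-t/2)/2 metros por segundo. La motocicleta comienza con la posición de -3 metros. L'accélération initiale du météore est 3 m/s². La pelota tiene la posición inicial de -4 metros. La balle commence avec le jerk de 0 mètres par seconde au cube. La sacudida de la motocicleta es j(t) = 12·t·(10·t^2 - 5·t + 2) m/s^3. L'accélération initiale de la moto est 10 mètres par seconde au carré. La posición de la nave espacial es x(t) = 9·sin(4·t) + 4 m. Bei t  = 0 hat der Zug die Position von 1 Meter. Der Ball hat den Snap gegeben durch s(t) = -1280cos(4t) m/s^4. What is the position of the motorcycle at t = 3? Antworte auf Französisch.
Nous devons trouver l'intégrale de notre équation du jerk j(t) = 12·t·(10·t^2 - 5·t + 2) 3 fois. En intégrant le jerk et en utilisant la condition initiale a(0) = 10, nous obtenons a(t) = 30·t^4 - 20·t^3 + 12·t^2 + 10. La primitive de l'accélération est la vitesse. En utilisant v(0) = 1, nous obtenons v(t) = 6·t^5 - 5·t^4 + 4·t^3 + 10·t + 1. L'intégrale de la vitesse est la position. En utilisant x(0) = -3, nous obtenons x(t) = t^6 - t^5 + t^4 + 5·t^2 + t - 3. De l'équation de la position x(t) = t^6 - t^5 + t^4 + 5·t^2 + t - 3, nous substituons t = 3 pour obtenir x = 612.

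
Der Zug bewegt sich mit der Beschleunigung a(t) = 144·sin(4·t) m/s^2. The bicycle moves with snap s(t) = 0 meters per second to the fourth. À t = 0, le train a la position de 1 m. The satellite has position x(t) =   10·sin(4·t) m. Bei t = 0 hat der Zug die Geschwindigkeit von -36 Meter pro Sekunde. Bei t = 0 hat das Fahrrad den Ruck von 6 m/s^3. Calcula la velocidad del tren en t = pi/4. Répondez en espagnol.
Partiendo de la aceleración a(t) = 144·sin(4·t), tomamos 1 antiderivada. Integrando la aceleración y usando la condición inicial v(0) = -36, obtenemos v(t) = -36·cos(4·t). Usando v(t) = -36·cos(4·t) y sustituyendo t = pi/4, encontramos v = 36.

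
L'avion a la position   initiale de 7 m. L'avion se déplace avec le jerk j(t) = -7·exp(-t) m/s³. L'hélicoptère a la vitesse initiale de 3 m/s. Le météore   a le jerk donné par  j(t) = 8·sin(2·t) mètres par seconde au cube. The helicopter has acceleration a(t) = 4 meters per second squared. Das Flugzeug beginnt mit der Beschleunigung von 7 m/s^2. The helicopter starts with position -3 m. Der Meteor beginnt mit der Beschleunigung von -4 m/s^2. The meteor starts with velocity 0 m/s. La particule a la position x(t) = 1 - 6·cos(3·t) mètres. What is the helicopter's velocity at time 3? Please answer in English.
To find the answer, we compute 1 antiderivative of a(t) = 4. The antiderivative of acceleration, with v(0) = 3, gives velocity: v(t) = 4·t + 3. We have velocity v(t) = 4·t + 3. Substituting t = 3: v(3) = 15.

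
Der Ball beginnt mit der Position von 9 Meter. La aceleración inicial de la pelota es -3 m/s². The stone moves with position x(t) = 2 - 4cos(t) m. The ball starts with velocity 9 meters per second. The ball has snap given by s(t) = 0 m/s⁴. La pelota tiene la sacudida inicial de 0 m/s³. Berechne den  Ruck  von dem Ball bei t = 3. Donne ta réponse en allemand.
Um dies zu lösen, müssen wir 1 Integral unserer Gleichung für den Snap s(t) = 0 finden. Durch Integration von dem Snap und Verwendung der Anfangsbedingung j(0) = 0, erhalten wir j(t) = 0. Wir haben den Ruck j(t) = 0. Durch Einsetzen von t = 3: j(3) = 0.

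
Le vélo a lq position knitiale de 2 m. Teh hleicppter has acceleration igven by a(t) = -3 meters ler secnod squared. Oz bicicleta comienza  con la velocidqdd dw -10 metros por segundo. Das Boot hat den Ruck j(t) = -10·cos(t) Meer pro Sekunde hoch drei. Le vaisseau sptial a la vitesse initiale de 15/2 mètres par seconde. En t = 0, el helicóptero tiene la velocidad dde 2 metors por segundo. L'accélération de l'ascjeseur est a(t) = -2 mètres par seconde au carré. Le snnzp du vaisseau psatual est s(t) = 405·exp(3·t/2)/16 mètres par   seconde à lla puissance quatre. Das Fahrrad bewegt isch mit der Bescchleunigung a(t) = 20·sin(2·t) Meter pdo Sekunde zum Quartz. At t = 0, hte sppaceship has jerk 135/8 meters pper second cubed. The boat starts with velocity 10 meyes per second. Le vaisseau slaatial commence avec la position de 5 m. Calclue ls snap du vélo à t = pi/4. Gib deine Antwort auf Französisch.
Pour résoudre ceci, nous devons prendre 2 dérivées de notre équation de l'accélération a(t) = 20·sin(2·t). La dérivée de l'accélération donne le jerk: j(t) = 40·cos(2·t). La dérivée du jerk donne le snap: s(t) = -80·sin(2·t). De l'équation du snap s(t) = -80·sin(2·t), nous substituons t = pi/4 pour obtenir s = -80.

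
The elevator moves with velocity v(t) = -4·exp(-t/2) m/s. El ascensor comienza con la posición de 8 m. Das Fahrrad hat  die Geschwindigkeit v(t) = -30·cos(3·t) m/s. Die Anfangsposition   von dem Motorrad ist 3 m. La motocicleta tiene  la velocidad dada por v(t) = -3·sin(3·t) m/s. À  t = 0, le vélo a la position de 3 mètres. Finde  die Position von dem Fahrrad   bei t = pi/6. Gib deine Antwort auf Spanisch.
Debemos encontrar la antiderivada de nuestra ecuación de la velocidad v(t) = -30·cos(3·t) 1 vez. La antiderivada de la velocidad es la posición. Usando x(0) = 3, obtenemos x(t) = 3 - 10·sin(3·t). Tenemos la posición x(t) = 3 - 10·sin(3·t). Sustituyendo t = pi/6: x(pi/6) = -7.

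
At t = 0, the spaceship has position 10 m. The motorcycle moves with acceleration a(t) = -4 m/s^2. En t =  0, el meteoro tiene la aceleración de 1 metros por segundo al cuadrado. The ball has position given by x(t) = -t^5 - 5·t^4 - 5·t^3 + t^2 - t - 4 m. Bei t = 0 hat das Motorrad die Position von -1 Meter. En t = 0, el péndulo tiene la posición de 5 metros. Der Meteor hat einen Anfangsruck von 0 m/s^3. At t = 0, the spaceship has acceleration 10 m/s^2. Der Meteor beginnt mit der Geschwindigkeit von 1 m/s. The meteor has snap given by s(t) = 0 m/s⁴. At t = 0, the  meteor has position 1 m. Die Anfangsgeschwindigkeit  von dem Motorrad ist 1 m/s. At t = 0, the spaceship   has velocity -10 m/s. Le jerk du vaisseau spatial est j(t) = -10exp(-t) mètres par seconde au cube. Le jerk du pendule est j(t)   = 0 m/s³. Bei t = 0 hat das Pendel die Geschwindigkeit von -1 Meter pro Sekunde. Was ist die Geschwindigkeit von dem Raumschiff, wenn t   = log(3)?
Ausgehend von dem Ruck j(t) = -10·exp(-t), nehmen wir 2 Integrale. Das Integral von dem Ruck ist die Beschleunigung. Mit a(0) = 10 erhalten wir a(t) = 10·exp(-t). Durch Integration von der Beschleunigung und Verwendung der Anfangsbedingung v(0) = -10, erhalten wir v(t) = -10·exp(-t). Mit v(t) = -10·exp(-t) und Einsetzen von t = log(3), finden wir v = -10/3.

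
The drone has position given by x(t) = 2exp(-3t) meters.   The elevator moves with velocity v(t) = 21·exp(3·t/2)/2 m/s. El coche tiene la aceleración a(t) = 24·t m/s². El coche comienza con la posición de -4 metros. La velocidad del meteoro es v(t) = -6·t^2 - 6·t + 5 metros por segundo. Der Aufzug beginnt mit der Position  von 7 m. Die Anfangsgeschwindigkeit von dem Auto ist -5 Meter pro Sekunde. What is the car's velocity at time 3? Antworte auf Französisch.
Pour résoudre ceci, nous devons prendre 1 intégrale de notre équation de l'accélération a(t) = 24·t. En prenant ∫a(t)dt et en appliquant v(0) = -5, nous trouvons v(t) = 12·t^2 - 5. En utilisant v(t) = 12·t^2 - 5 et en substituant t = 3, nous trouvons v = 103.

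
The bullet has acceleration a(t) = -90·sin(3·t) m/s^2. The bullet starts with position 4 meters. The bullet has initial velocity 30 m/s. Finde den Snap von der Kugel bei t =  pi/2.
Ausgehend von der Beschleunigung a(t) = -90·sin(3·t), nehmen wir 2 Ableitungen. Die Ableitung von der Beschleunigung ergibt den Ruck: j(t) = -270·cos(3·t). Mit d/dt von j(t) finden wir s(t) = 810·sin(3·t). Mit s(t) = 810·sin(3·t) und Einsetzen von t = pi/2, finden wir s = -810.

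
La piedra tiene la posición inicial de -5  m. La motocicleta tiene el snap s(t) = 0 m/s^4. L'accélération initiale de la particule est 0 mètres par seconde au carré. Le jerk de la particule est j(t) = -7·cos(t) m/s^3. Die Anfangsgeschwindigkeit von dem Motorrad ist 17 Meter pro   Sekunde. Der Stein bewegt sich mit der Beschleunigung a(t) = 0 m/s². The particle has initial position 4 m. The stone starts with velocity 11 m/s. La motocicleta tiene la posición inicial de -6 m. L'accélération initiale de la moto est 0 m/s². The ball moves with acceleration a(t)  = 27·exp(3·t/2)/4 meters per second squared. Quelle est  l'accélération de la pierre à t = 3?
De l'équation de l'accélération a(t) = 0, nous substituons t = 3 pour obtenir a = 0.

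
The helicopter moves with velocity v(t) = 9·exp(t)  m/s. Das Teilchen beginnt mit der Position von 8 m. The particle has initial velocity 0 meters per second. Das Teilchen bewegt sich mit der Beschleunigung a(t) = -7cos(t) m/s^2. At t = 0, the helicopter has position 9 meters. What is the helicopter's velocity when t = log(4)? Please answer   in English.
From the given velocity equation v(t) = 9·exp(t), we substitute t = log(4) to get v = 36.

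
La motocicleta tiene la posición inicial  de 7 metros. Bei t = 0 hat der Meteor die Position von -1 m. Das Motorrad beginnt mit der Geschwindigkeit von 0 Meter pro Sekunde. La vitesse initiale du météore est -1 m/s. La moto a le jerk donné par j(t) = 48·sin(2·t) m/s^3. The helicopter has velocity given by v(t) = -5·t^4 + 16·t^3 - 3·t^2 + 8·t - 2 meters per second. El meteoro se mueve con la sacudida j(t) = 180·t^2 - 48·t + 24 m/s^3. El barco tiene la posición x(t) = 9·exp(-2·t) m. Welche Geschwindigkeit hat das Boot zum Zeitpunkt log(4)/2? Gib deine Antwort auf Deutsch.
Wir müssen unsere Gleichung für die Position x(t) = 9·exp(-2·t) 1-mal ableiten. Durch Ableiten von der Position erhalten wir die Geschwindigkeit: v(t) = -18·exp(-2·t). Aus der Gleichung für die Geschwindigkeit v(t) = -18·exp(-2·t), setzen wir t = log(4)/2 ein und erhalten v = -9/2.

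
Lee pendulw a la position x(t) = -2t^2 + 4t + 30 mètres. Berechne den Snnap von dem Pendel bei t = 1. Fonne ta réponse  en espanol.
Para resolver esto, necesitamos tomar 4 derivadas de nuestra ecuación de la posición x(t) = -2·t^2 + 4·t + 30. Derivando la posición, obtenemos la velocidad: v(t) = 4 - 4·t. La derivada de la velocidad da la aceleración: a(t) = -4. La derivada de la aceleración da la sacudida: j(t) = 0. Derivando la sacudida, obtenemos el snap: s(t) = 0. De la ecuación del snap s(t) = 0, sustituimos t = 1 para obtener s = 0.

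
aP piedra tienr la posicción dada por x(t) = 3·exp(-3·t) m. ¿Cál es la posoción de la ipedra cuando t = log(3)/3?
Tenemos la posición x(t) = 3·exp(-3·t). Sustituyendo t = log(3)/3: x(log(3)/3) = 1.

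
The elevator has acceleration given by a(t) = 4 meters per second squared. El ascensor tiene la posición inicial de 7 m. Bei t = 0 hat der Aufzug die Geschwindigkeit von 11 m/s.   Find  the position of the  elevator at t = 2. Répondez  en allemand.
Ausgehend von der Beschleunigung a(t) = 4, nehmen wir 2 Integrale. Durch Integration von der Beschleunigung und Verwendung der Anfangsbedingung v(0) = 11, erhalten wir v(t) = 4·t + 11. Mit ∫v(t)dt und Anwendung von x(0) = 7, finden wir x(t) = 2·t^2 + 11·t + 7. Aus der Gleichung für die Position x(t) = 2·t^2 + 11·t + 7, setzen wir t = 2 ein und erhalten x = 37.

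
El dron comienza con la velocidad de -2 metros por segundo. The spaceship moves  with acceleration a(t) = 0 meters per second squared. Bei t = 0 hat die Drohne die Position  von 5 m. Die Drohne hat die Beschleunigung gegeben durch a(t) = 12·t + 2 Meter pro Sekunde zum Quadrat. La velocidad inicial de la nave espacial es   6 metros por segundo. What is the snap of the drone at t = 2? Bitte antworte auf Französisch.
Nous devons dériver notre équation de l'accélération a(t) = 12·t + 2 2 fois. La dérivée de l'accélération donne le jerk: j(t) = 12. En dérivant le jerk, nous obtenons le snap: s(t) = 0. Nous avons le snap s(t) = 0. En substituant t = 2: s(2) = 0.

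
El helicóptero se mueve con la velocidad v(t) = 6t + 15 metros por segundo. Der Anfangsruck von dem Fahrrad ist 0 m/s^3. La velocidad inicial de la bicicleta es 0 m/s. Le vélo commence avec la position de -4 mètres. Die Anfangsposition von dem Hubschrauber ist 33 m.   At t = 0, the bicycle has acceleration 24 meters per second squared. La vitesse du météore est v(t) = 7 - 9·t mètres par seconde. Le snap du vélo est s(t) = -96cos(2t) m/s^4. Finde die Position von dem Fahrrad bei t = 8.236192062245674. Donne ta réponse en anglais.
We need to integrate our snap equation s(t) = -96·cos(2·t) 4 times. Integrating snap and using the initial condition j(0) = 0, we get j(t) = -48·sin(2·t). The antiderivative of jerk is acceleration. Using a(0) = 24, we get a(t) = 24·cos(2·t). The integral of acceleration, with v(0) = 0, gives velocity: v(t) = 12·sin(2·t). Finding the antiderivative of v(t) and using x(0) = -4: x(t) = 2 - 6·cos(2·t). Using x(t) = 2 - 6·cos(2·t) and substituting t = 8.236192062245674, we find x = 6.33069988824600.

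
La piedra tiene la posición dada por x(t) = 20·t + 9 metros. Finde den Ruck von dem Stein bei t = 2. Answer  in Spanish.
Debemos derivar nuestra ecuación de la posición x(t) = 20·t + 9 3 veces. La derivada de la posición da la velocidad: v(t) = 20. La derivada de la velocidad da la aceleración: a(t) = 0. La derivada de la aceleración da la sacudida: j(t) = 0. Tenemos la sacudida j(t) = 0. Sustituyendo t = 2: j(2) = 0.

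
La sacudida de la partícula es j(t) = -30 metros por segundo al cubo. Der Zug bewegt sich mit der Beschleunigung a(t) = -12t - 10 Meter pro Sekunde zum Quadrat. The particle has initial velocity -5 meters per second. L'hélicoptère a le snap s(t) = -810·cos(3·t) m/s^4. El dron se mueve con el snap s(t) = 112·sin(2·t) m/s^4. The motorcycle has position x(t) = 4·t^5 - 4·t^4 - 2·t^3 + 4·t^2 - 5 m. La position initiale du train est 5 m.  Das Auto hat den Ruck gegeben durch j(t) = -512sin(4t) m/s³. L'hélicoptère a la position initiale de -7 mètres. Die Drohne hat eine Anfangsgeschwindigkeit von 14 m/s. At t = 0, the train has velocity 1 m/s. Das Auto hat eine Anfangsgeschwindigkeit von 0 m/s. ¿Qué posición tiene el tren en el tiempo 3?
Debemos encontrar la antiderivada de nuestra ecuación de la aceleración a(t) = -12·t - 10 2 veces. La antiderivada de la aceleración, con v(0) = 1, da la velocidad: v(t) = -6·t^2 - 10·t + 1. Tomando ∫v(t)dt y aplicando x(0) = 5, encontramos x(t) = -2·t^3 - 5·t^2 + t + 5. Tenemos la posición x(t) = -2·t^3 - 5·t^2 + t + 5. Sustituyendo t = 3: x(3) = -91.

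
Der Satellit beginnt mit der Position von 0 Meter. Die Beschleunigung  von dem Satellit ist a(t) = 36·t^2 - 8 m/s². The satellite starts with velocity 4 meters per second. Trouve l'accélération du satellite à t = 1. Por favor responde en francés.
Nous avons l'accélération a(t) = 36·t^2 - 8. En substituant t = 1: a(1) = 28.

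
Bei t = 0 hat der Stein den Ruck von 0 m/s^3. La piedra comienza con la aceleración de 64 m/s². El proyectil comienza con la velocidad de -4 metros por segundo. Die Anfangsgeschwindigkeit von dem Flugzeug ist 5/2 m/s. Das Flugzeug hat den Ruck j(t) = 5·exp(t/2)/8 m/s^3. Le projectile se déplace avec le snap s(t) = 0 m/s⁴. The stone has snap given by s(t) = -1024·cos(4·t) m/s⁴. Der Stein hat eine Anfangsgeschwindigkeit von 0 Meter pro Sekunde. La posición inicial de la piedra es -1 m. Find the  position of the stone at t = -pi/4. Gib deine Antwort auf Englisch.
We must find the integral of our snap equation s(t) = -1024·cos(4·t) 4 times. Integrating snap and using the initial condition j(0) = 0, we get j(t) = -256·sin(4·t). Finding the antiderivative of j(t) and using a(0) = 64: a(t) = 64·cos(4·t). Taking ∫a(t)dt and applying v(0) = 0, we find v(t) = 16·sin(4·t). Taking ∫v(t)dt and applying x(0) = -1, we find x(t) = 3 - 4·cos(4·t). We have position x(t) = 3 - 4·cos(4·t). Substituting t = -pi/4: x(-pi/4) = 7.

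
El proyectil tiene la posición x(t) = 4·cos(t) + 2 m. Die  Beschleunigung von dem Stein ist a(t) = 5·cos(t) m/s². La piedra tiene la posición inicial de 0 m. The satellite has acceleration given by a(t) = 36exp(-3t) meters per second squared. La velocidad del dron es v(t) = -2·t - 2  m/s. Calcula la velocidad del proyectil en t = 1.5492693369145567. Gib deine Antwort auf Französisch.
En partant de la position x(t) = 4·cos(t) + 2, nous prenons 1 dérivée. En prenant d/dt de x(t), nous trouvons v(t) = -4·sin(t). Nous avons la vitesse v(t) = -4·sin(t). En substituant t = 1.5492693369145567: v(1.5492693369145567) = -3.99907321320450.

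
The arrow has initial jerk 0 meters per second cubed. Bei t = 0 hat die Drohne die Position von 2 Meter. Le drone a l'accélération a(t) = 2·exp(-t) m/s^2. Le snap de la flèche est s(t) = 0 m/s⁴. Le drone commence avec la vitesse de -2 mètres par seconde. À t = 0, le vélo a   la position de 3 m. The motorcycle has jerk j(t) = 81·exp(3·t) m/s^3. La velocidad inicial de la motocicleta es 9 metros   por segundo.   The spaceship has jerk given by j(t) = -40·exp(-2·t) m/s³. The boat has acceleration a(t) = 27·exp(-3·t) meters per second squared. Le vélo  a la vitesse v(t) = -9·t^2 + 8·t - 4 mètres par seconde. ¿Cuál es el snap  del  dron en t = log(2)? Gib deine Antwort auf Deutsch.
Um dies zu lösen, müssen wir 2 Ableitungen unserer Gleichung für die Beschleunigung a(t) = 2·exp(-t) nehmen. Mit d/dt von a(t) finden wir j(t) = -2·exp(-t). Die Ableitung von dem Ruck ergibt den Snap: s(t) = 2·exp(-t). Mit s(t) = 2·exp(-t) und Einsetzen von t = log(2), finden wir s = 1.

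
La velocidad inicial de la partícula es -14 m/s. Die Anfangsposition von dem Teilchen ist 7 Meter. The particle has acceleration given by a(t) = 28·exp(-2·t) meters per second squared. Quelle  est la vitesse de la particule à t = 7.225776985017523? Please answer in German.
Um dies zu lösen, müssen wir 1 Stammfunktion unserer Gleichung für die Beschleunigung a(t) = 28·exp(-2·t) finden. Die Stammfunktion von der Beschleunigung ist die Geschwindigkeit. Mit v(0) = -14 erhalten wir v(t) = -14·exp(-2·t). Aus der Gleichung für die Geschwindigkeit v(t) = -14·exp(-2·t), setzen wir t = 7.225776985017523 ein und erhalten v = -0.00000741135969846612.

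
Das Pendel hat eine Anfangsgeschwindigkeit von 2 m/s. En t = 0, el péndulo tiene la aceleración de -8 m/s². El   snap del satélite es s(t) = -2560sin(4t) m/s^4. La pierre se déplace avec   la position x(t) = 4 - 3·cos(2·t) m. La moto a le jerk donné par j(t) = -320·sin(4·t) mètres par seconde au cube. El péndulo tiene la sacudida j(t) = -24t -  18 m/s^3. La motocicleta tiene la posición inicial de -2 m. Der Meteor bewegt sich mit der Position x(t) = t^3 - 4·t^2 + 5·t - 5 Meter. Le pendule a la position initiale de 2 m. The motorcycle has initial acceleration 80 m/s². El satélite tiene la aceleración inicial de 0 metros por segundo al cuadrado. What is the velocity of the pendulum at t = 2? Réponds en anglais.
We must find the antiderivative of our jerk equation j(t) = -24·t - 18 2 times. Finding the integral of j(t) and using a(0) = -8: a(t) = -12·t^2 - 18·t - 8. The antiderivative of acceleration is velocity. Using v(0) = 2, we get v(t) = -4·t^3 - 9·t^2 - 8·t + 2. Using v(t) = -4·t^3 - 9·t^2 - 8·t + 2 and substituting t = 2, we find v = -82.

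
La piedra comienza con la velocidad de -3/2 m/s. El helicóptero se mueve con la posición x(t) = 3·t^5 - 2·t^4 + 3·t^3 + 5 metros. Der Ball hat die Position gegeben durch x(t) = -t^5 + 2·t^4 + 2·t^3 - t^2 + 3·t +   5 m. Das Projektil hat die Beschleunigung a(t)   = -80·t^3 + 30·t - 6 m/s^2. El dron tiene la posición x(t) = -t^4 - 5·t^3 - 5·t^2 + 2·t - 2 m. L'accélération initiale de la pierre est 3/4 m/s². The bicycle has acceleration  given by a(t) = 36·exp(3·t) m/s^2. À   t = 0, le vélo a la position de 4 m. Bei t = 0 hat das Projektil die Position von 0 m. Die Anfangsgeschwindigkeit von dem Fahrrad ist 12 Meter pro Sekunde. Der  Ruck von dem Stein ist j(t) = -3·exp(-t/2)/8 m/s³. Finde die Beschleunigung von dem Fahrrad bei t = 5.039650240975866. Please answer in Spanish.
De la ecuación de la aceleración a(t) = 36·exp(3·t), sustituimos t = 5.039650240975866 para obtener a = 132549890.074263.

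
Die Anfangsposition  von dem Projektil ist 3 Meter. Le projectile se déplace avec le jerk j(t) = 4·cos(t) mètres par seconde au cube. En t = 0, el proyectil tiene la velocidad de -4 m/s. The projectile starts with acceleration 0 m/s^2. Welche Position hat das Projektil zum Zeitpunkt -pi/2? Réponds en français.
Nous devons intégrer notre équation du jerk j(t) = 4·cos(t) 3 fois. La primitive du jerk, avec a(0) = 0, donne l'accélération: a(t) = 4·sin(t). L'intégrale de l'accélération, avec v(0) = -4, donne la vitesse: v(t) = -4·cos(t). En intégrant la vitesse et en utilisant la condition initiale x(0) = 3, nous obtenons x(t) = 3 - 4·sin(t). De l'équation de la position x(t) = 3 - 4·sin(t), nous substituons t = -pi/2 pour obtenir x = 7.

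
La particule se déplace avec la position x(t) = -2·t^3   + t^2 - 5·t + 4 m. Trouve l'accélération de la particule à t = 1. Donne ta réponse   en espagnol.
Partiendo de la posición x(t) = -2·t^3 + t^2 - 5·t + 4, tomamos 2 derivadas. La derivada de la posición da la velocidad: v(t) = -6·t^2 + 2·t - 5. Tomando d/dt de v(t), encontramos a(t) = 2 - 12·t. Tenemos la aceleración a(t) = 2 - 12·t. Sustituyendo t = 1: a(1) = -10.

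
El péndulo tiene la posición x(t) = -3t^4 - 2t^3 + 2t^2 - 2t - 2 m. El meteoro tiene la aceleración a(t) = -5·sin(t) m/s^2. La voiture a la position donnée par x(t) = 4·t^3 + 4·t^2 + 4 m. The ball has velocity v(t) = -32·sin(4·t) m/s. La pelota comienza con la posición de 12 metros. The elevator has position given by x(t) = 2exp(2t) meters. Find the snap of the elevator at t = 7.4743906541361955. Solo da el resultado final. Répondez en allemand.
s(7.4743906541361955) = 99385542.2724044.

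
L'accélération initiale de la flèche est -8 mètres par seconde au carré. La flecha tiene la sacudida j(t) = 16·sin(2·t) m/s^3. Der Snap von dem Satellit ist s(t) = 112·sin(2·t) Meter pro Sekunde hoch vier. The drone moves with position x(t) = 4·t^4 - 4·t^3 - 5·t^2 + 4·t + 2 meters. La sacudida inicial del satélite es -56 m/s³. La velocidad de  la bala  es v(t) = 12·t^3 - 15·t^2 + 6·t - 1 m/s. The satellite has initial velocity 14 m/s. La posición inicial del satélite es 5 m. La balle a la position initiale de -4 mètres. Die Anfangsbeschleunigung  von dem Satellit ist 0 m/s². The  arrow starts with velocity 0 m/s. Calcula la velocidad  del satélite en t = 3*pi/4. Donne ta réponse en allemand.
Ausgehend von dem Snap s(t) = 112·sin(2·t), nehmen wir 3 Integrale. Durch Integration von dem Snap und Verwendung der Anfangsbedingung j(0) = -56, erhalten wir j(t) = -56·cos(2·t). Das Integral von dem Ruck ist die Beschleunigung. Mit a(0) = 0 erhalten wir a(t) = -28·sin(2·t). Durch Integration von der Beschleunigung und Verwendung der Anfangsbedingung v(0) = 14, erhalten wir v(t) = 14·cos(2·t). Aus der Gleichung für die Geschwindigkeit v(t) = 14·cos(2·t), setzen wir t = 3*pi/4 ein und erhalten v = 0.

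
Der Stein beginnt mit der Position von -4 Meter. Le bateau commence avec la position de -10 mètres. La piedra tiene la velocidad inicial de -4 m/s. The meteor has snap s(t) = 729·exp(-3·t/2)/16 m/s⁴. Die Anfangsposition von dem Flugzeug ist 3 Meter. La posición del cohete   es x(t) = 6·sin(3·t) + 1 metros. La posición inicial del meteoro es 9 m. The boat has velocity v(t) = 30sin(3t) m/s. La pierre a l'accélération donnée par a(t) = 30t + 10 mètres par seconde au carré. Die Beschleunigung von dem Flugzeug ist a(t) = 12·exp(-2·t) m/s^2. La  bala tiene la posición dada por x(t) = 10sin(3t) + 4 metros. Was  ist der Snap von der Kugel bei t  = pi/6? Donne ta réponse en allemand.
Ausgehend von der Position x(t) = 10·sin(3·t) + 4, nehmen wir 4 Ableitungen. Mit d/dt von x(t) finden wir v(t) = 30·cos(3·t). Durch Ableiten von der Geschwindigkeit erhalten wir die Beschleunigung: a(t) = -90·sin(3·t). Mit d/dt von a(t) finden wir j(t) = -270·cos(3·t). Die Ableitung von dem Ruck ergibt den Snap: s(t) = 810·sin(3·t). Aus der Gleichung für den Snap s(t) = 810·sin(3·t), setzen wir t = pi/6 ein und erhalten s = 810.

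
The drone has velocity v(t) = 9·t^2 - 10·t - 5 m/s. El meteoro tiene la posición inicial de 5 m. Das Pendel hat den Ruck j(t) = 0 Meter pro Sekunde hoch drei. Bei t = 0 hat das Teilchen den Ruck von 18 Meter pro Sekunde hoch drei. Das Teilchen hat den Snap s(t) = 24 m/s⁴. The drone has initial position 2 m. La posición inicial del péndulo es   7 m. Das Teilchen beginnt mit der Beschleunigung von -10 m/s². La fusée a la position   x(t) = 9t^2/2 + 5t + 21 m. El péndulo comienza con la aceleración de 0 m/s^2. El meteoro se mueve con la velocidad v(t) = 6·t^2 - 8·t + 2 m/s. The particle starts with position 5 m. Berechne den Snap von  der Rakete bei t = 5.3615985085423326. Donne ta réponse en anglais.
To solve this, we need to take 4 derivatives of our position equation x(t) = 9·t^2/2 + 5·t + 21. Taking d/dt of x(t), we find v(t) = 9·t + 5. Taking d/dt of v(t), we find a(t) = 9. Differentiating acceleration, we get jerk: j(t) = 0. Differentiating jerk, we get snap: s(t) = 0. Using s(t) = 0 and substituting t = 5.3615985085423326, we find s = 0.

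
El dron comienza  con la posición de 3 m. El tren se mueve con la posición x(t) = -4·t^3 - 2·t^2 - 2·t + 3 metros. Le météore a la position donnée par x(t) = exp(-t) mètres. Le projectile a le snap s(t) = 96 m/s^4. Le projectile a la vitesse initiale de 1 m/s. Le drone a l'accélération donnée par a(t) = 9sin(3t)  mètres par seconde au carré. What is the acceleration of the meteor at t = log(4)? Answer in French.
Pour résoudre ceci, nous devons prendre 2 dérivées de notre équation de la position x(t) = exp(-t). En prenant d/dt de x(t), nous trouvons v(t) = -exp(-t). En prenant d/dt de v(t), nous trouvons a(t) = exp(-t). De l'équation de l'accélération a(t) = exp(-t), nous substituons t = log(4) pour obtenir a = 1/4.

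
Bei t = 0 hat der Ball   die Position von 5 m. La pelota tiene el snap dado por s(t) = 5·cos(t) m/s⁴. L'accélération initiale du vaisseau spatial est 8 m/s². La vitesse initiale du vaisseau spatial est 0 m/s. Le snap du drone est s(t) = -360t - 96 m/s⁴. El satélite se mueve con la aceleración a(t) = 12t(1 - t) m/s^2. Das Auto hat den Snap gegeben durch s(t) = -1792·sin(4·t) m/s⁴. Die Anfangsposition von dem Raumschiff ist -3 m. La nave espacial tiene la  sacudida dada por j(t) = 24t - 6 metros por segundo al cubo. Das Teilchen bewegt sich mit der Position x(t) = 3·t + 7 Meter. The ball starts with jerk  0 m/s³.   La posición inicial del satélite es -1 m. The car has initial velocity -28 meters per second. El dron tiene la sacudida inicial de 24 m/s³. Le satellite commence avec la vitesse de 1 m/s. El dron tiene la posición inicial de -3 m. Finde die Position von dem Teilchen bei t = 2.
Wir haben die Position x(t) = 3·t + 7. Durch Einsetzen von t = 2: x(2) = 13.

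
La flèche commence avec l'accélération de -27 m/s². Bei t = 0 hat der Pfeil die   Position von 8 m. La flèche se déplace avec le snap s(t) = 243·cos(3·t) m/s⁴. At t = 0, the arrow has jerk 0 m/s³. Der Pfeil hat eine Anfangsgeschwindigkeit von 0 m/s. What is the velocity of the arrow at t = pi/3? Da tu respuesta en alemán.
Ausgehend von dem Snap s(t) = 243·cos(3·t), nehmen wir 3 Integrale. Durch Integration von dem Snap und Verwendung der Anfangsbedingung j(0) = 0, erhalten wir j(t) = 81·sin(3·t). Die Stammfunktion von dem Ruck ist die Beschleunigung. Mit a(0) = -27 erhalten wir a(t) = -27·cos(3·t). Mit ∫a(t)dt und Anwendung von v(0) = 0, finden wir v(t) = -9·sin(3·t). Aus der Gleichung für die Geschwindigkeit v(t) = -9·sin(3·t), setzen wir t = pi/3 ein und erhalten v = 0.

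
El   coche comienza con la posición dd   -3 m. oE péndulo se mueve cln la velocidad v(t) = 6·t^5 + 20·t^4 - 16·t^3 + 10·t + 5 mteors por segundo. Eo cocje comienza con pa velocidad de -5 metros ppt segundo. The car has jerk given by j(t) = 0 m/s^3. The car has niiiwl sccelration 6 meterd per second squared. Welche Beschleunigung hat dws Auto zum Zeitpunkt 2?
Wir müssen unsere Gleichung für den Ruck j(t) = 0 1-mal integrieren. Durch Integration von dem Ruck und Verwendung der Anfangsbedingung a(0) = 6, erhalten wir a(t) = 6. Mit a(t) = 6 und Einsetzen von t = 2, finden wir a = 6.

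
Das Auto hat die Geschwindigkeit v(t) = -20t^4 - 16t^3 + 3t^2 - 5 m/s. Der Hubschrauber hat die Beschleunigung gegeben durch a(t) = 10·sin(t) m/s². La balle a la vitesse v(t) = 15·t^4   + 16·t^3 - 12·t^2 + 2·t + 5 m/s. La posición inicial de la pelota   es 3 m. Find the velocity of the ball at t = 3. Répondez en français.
Nous avons la vitesse v(t) = 15·t^4 + 16·t^3 - 12·t^2 + 2·t + 5. En substituant t = 3: v(3) = 1550.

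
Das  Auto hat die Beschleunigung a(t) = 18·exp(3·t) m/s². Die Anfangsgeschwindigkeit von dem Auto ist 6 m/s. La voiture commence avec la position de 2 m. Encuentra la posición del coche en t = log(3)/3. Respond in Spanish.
Para resolver esto, necesitamos tomar 2 antiderivadas de nuestra ecuación de la aceleración a(t) = 18·exp(3·t). La antiderivada de la aceleración, con v(0) = 6, da la velocidad: v(t) = 6·exp(3·t). La integral de la velocidad es la posición. Usando x(0) = 2, obtenemos x(t) = 2·exp(3·t). Usando x(t) = 2·exp(3·t) y sustituyendo t = log(3)/3, encontramos x = 6.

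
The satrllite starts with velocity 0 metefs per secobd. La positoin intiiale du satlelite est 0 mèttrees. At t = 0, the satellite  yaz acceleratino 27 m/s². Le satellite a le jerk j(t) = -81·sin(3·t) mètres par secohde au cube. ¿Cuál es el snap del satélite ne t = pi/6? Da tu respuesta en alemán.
Um dies zu lösen, müssen wir 1 Ableitung unserer Gleichung für den Ruck j(t) = -81·sin(3·t) nehmen. Mit d/dt von j(t) finden wir s(t) = -243·cos(3·t). Mit s(t) = -243·cos(3·t) und Einsetzen von t = pi/6, finden wir s = 0.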